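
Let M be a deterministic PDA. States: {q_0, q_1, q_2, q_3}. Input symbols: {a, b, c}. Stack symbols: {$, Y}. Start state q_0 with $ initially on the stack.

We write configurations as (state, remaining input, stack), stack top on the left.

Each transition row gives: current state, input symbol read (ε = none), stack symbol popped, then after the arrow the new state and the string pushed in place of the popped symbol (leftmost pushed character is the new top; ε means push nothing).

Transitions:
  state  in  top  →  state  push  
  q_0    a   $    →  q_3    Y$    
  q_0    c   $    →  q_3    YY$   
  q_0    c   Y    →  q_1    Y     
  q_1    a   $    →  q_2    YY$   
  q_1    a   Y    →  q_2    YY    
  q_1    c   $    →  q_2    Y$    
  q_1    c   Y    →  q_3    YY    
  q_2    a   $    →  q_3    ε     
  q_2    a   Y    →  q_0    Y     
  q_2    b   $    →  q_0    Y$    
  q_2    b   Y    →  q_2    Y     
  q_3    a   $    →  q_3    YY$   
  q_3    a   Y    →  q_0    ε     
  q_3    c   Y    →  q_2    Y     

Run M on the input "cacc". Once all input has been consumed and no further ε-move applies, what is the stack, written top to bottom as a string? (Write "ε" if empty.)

(q_0, cacc, $)
  read c, top $: go to q_3, push YY$ → (q_3, acc, YY$)
  read a, top Y: go to q_0, push ε → (q_0, cc, Y$)
  read c, top Y: go to q_1, push Y → (q_1, c, Y$)
  read c, top Y: go to q_3, push YY → (q_3, ε, YY$)
All input consumed in state q_3 with stack YY$.

YY$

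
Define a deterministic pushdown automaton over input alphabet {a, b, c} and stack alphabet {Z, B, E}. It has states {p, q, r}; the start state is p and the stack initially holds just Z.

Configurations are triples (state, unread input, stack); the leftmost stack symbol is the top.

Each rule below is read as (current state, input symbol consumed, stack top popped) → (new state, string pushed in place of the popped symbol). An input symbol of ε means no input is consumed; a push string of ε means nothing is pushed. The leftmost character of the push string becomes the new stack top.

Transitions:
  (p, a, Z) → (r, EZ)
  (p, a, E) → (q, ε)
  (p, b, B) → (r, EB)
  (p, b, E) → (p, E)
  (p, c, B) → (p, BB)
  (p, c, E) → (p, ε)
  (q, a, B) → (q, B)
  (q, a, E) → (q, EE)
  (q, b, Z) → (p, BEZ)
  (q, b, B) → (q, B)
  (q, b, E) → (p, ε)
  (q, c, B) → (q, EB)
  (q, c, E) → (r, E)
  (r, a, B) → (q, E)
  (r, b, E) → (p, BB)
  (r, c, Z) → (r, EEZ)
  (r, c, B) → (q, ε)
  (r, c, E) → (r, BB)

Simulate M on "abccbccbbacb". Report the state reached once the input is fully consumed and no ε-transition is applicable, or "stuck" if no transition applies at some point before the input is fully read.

p

(p, abccbccbbacb, Z)
  read a, top Z: go to r, push EZ → (r, bccbccbbacb, EZ)
  read b, top E: go to p, push BB → (p, ccbccbbacb, BBZ)
  read c, top B: go to p, push BB → (p, cbccbbacb, BBBZ)
  read c, top B: go to p, push BB → (p, bccbbacb, BBBBZ)
  read b, top B: go to r, push EB → (r, ccbbacb, EBBBBZ)
  read c, top E: go to r, push BB → (r, cbbacb, BBBBBBZ)
  read c, top B: go to q, push ε → (q, bbacb, BBBBBZ)
  read b, top B: go to q, push B → (q, bacb, BBBBBZ)
  read b, top B: go to q, push B → (q, acb, BBBBBZ)
  read a, top B: go to q, push B → (q, cb, BBBBBZ)
  read c, top B: go to q, push EB → (q, b, EBBBBBZ)
  read b, top E: go to p, push ε → (p, ε, BBBBBZ)
All input consumed; M is in state p.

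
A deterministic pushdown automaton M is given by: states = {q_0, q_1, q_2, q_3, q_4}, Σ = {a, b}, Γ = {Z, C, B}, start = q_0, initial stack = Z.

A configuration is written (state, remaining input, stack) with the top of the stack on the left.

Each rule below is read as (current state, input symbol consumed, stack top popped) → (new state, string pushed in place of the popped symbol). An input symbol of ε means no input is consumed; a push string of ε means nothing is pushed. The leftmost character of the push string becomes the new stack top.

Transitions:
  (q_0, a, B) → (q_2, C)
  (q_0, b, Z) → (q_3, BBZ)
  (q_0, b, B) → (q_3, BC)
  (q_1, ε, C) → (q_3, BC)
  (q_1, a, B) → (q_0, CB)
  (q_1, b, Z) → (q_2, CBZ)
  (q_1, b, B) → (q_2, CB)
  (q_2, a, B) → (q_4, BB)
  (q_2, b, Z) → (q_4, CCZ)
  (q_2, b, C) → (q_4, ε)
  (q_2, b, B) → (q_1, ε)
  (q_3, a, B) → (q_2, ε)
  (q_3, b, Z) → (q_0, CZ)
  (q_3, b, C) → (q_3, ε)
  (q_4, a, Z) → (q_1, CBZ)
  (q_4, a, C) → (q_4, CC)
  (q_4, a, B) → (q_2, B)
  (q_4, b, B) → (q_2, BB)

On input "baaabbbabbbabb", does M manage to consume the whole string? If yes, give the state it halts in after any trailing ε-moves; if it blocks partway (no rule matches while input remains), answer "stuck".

q_2

(q_0, baaabbbabbbabb, Z)
  read b, top Z: go to q_3, push BBZ → (q_3, aaabbbabbbabb, BBZ)
  read a, top B: go to q_2, push ε → (q_2, aabbbabbbabb, BZ)
  read a, top B: go to q_4, push BB → (q_4, abbbabbbabb, BBZ)
  read a, top B: go to q_2, push B → (q_2, bbbabbbabb, BBZ)
  read b, top B: go to q_1, push ε → (q_1, bbabbbabb, BZ)
  read b, top B: go to q_2, push CB → (q_2, babbbabb, CBZ)
  read b, top C: go to q_4, push ε → (q_4, abbbabb, BZ)
  read a, top B: go to q_2, push B → (q_2, bbbabb, BZ)
  read b, top B: go to q_1, push ε → (q_1, bbabb, Z)
  read b, top Z: go to q_2, push CBZ → (q_2, babb, CBZ)
  read b, top C: go to q_4, push ε → (q_4, abb, BZ)
  read a, top B: go to q_2, push B → (q_2, bb, BZ)
  read b, top B: go to q_1, push ε → (q_1, b, Z)
  read b, top Z: go to q_2, push CBZ → (q_2, ε, CBZ)
All input consumed; M is in state q_2.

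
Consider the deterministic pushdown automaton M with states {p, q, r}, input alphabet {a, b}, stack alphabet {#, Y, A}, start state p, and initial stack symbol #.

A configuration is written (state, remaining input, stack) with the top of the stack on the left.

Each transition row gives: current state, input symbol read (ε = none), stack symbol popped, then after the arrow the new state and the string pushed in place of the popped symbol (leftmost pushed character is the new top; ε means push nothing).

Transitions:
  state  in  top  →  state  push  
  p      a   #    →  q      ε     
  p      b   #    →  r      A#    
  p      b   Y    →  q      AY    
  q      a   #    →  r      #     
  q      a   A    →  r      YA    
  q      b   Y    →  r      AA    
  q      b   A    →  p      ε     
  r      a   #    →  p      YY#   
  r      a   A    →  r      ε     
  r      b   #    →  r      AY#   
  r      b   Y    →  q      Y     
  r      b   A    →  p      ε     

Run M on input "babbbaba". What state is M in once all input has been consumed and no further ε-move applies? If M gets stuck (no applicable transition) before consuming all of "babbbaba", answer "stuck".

(p, babbbaba, #)
  read b, top #: go to r, push A# → (r, abbbaba, A#)
  read a, top A: go to r, push ε → (r, bbbaba, #)
  read b, top #: go to r, push AY# → (r, bbaba, AY#)
  read b, top A: go to p, push ε → (p, baba, Y#)
  read b, top Y: go to q, push AY → (q, aba, AY#)
  read a, top A: go to r, push YA → (r, ba, YAY#)
  read b, top Y: go to q, push Y → (q, a, YAY#)
No transition for (q, a, top Y); M blocks with input a remaining.

stuck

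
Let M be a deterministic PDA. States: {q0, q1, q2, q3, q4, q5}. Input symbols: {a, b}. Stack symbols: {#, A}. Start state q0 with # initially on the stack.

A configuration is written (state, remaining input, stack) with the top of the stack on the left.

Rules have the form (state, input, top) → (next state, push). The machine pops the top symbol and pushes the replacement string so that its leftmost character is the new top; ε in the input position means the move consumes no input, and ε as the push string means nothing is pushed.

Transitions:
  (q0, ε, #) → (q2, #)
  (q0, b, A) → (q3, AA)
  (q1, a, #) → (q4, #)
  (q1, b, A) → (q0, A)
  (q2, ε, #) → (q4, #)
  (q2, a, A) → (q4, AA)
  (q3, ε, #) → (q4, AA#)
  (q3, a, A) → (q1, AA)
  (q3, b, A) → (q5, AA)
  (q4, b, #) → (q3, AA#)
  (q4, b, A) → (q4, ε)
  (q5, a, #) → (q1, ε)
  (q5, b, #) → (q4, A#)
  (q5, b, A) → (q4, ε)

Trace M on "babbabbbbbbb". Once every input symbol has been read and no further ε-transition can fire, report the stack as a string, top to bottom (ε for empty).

AAA#

(q0, babbabbbbbbb, #)
  ε-move, top #: go to q2, push # → (q2, babbabbbbbbb, #)
  ε-move, top #: go to q4, push # → (q4, babbabbbbbbb, #)
  read b, top #: go to q3, push AA# → (q3, abbabbbbbbb, AA#)
  read a, top A: go to q1, push AA → (q1, bbabbbbbbb, AAA#)
  read b, top A: go to q0, push A → (q0, babbbbbbb, AAA#)
  read b, top A: go to q3, push AA → (q3, abbbbbbb, AAAA#)
  read a, top A: go to q1, push AA → (q1, bbbbbbb, AAAAA#)
  read b, top A: go to q0, push A → (q0, bbbbbb, AAAAA#)
  read b, top A: go to q3, push AA → (q3, bbbbb, AAAAAA#)
  read b, top A: go to q5, push AA → (q5, bbbb, AAAAAAA#)
  read b, top A: go to q4, push ε → (q4, bbb, AAAAAA#)
  read b, top A: go to q4, push ε → (q4, bb, AAAAA#)
  read b, top A: go to q4, push ε → (q4, b, AAAA#)
  read b, top A: go to q4, push ε → (q4, ε, AAA#)
All input consumed in state q4 with stack AAA#.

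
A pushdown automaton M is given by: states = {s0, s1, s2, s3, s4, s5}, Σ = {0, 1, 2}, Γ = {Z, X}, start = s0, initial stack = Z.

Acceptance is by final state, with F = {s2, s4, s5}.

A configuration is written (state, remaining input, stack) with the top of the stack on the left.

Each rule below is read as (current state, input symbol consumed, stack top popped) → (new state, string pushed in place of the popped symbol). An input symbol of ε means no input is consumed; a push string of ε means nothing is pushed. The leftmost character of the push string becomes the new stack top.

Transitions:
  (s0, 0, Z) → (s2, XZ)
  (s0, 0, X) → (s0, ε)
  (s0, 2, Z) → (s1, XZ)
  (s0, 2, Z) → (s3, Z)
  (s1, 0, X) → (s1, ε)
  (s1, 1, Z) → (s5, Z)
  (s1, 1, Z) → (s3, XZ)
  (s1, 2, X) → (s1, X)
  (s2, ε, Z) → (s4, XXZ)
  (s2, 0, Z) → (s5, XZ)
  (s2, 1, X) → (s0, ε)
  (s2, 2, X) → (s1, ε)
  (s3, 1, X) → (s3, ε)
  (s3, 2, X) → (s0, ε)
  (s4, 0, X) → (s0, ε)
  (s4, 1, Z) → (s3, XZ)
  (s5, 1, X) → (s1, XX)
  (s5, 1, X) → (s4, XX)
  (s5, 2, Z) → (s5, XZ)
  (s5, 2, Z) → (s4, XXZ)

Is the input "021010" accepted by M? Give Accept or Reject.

No computation consumes all input and reaches a final state.

Reject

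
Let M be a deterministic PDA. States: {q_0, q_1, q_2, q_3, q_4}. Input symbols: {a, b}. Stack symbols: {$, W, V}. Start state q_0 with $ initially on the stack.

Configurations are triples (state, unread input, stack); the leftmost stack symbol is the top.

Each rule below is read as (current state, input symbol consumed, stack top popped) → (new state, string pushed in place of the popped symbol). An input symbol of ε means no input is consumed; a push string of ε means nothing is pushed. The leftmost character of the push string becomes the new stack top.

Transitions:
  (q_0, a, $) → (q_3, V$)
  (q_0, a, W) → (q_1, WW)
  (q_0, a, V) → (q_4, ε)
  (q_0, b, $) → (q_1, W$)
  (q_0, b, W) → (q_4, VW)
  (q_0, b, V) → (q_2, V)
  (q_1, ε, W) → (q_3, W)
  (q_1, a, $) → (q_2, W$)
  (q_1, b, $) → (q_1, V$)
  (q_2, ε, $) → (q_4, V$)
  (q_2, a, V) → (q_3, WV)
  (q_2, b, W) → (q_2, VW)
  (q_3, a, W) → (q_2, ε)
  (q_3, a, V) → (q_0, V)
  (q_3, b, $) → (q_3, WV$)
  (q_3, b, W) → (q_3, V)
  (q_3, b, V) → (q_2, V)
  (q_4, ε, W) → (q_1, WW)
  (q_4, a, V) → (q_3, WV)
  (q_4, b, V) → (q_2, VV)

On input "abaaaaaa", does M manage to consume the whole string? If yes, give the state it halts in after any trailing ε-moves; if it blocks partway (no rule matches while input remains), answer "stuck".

q_2

(q_0, abaaaaaa, $)
  read a, top $: go to q_3, push V$ → (q_3, baaaaaa, V$)
  read b, top V: go to q_2, push V → (q_2, aaaaaa, V$)
  read a, top V: go to q_3, push WV → (q_3, aaaaa, WV$)
  read a, top W: go to q_2, push ε → (q_2, aaaa, V$)
  read a, top V: go to q_3, push WV → (q_3, aaa, WV$)
  read a, top W: go to q_2, push ε → (q_2, aa, V$)
  read a, top V: go to q_3, push WV → (q_3, a, WV$)
  read a, top W: go to q_2, push ε → (q_2, ε, V$)
All input consumed; M is in state q_2.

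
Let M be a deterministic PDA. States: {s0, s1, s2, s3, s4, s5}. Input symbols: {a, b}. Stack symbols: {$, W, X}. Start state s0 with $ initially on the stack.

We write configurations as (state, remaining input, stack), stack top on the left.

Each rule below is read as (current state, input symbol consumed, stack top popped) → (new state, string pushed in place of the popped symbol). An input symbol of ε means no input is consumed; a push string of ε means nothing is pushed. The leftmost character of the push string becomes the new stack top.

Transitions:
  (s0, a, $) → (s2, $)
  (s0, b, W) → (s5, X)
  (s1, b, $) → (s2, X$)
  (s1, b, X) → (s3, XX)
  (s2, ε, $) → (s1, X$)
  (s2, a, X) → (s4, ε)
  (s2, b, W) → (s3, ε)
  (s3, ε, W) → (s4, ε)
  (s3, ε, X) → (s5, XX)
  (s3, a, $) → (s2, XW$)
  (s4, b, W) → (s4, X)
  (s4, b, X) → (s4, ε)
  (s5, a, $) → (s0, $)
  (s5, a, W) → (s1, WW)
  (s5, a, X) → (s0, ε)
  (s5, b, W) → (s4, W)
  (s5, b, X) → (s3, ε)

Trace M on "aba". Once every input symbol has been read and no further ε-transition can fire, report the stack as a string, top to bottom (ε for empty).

XX$

(s0, aba, $)
  read a, top $: go to s2, push $ → (s2, ba, $)
  ε-move, top $: go to s1, push X$ → (s1, ba, X$)
  read b, top X: go to s3, push XX → (s3, a, XX$)
  ε-move, top X: go to s5, push XX → (s5, a, XXX$)
  read a, top X: go to s0, push ε → (s0, ε, XX$)
All input consumed in state s0 with stack XX$.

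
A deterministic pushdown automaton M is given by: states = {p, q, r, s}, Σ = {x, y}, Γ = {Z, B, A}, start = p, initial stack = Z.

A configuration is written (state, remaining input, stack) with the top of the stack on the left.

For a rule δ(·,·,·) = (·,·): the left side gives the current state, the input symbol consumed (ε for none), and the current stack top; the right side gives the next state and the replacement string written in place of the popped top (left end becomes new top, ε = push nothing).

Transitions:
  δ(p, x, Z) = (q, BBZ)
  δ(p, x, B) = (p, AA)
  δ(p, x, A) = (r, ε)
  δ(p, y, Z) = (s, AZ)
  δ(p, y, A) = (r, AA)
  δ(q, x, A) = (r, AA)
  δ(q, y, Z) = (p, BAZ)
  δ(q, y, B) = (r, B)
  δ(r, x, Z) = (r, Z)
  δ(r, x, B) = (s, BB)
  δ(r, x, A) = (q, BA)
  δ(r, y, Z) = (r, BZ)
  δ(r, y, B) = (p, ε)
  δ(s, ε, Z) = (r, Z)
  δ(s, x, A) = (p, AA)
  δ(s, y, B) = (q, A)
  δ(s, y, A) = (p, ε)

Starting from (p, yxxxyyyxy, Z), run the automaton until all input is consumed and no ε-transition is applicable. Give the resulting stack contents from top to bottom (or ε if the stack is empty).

(p, yxxxyyyxy, Z)
  read y, top Z: go to s, push AZ → (s, xxxyyyxy, AZ)
  read x, top A: go to p, push AA → (p, xxyyyxy, AAZ)
  read x, top A: go to r, push ε → (r, xyyyxy, AZ)
  read x, top A: go to q, push BA → (q, yyyxy, BAZ)
  read y, top B: go to r, push B → (r, yyxy, BAZ)
  read y, top B: go to p, push ε → (p, yxy, AZ)
  read y, top A: go to r, push AA → (r, xy, AAZ)
  read x, top A: go to q, push BA → (q, y, BAAZ)
  read y, top B: go to r, push B → (r, ε, BAAZ)
All input consumed in state r with stack BAAZ.

BAAZ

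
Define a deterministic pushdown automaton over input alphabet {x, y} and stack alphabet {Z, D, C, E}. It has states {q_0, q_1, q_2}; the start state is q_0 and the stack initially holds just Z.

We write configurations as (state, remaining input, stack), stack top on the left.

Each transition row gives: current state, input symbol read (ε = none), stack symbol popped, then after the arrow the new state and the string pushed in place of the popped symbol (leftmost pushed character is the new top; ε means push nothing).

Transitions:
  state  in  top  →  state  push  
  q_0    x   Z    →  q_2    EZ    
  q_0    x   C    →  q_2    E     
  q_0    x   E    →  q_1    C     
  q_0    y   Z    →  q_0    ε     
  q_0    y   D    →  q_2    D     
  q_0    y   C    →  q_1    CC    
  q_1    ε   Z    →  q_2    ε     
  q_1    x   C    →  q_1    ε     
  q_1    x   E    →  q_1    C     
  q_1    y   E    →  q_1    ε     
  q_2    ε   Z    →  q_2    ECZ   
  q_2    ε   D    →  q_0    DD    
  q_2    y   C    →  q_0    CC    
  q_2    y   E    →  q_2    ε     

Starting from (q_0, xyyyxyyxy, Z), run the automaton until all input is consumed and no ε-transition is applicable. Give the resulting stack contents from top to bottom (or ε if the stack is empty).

CZ

(q_0, xyyyxyyxy, Z)
  read x, top Z: go to q_2, push EZ → (q_2, yyyxyyxy, EZ)
  read y, top E: go to q_2, push ε → (q_2, yyxyyxy, Z)
  ε-move, top Z: go to q_2, push ECZ → (q_2, yyxyyxy, ECZ)
  read y, top E: go to q_2, push ε → (q_2, yxyyxy, CZ)
  read y, top C: go to q_0, push CC → (q_0, xyyxy, CCZ)
  read x, top C: go to q_2, push E → (q_2, yyxy, ECZ)
  read y, top E: go to q_2, push ε → (q_2, yxy, CZ)
  read y, top C: go to q_0, push CC → (q_0, xy, CCZ)
  read x, top C: go to q_2, push E → (q_2, y, ECZ)
  read y, top E: go to q_2, push ε → (q_2, ε, CZ)
All input consumed in state q_2 with stack CZ.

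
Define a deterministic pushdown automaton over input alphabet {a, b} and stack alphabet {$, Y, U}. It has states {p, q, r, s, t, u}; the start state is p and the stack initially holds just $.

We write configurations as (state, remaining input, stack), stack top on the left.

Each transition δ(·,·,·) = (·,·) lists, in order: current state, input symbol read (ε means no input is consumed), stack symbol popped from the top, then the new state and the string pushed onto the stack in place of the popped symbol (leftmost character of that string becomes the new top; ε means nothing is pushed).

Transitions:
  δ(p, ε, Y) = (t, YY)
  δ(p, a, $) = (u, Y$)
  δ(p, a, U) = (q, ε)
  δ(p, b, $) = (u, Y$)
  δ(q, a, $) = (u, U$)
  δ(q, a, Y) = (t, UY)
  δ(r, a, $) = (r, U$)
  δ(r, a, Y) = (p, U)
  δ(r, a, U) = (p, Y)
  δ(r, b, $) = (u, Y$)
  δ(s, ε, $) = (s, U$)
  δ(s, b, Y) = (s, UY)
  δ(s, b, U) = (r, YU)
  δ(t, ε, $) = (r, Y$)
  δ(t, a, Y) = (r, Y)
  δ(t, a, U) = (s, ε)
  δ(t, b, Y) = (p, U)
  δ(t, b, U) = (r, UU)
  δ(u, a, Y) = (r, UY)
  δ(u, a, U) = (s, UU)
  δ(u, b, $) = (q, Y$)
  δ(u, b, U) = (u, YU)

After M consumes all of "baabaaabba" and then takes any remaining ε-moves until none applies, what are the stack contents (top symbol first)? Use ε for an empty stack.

(p, baabaaabba, $)
  read b, top $: go to u, push Y$ → (u, aabaaabba, Y$)
  read a, top Y: go to r, push UY → (r, abaaabba, UY$)
  read a, top U: go to p, push Y → (p, baaabba, YY$)
  ε-move, top Y: go to t, push YY → (t, baaabba, YYY$)
  read b, top Y: go to p, push U → (p, aaabba, UYY$)
  read a, top U: go to q, push ε → (q, aabba, YY$)
  read a, top Y: go to t, push UY → (t, abba, UYY$)
  read a, top U: go to s, push ε → (s, bba, YY$)
  read b, top Y: go to s, push UY → (s, ba, UYY$)
  read b, top U: go to r, push YU → (r, a, YUYY$)
  read a, top Y: go to p, push U → (p, ε, UUYY$)
All input consumed in state p with stack UUYY$.

UUYY$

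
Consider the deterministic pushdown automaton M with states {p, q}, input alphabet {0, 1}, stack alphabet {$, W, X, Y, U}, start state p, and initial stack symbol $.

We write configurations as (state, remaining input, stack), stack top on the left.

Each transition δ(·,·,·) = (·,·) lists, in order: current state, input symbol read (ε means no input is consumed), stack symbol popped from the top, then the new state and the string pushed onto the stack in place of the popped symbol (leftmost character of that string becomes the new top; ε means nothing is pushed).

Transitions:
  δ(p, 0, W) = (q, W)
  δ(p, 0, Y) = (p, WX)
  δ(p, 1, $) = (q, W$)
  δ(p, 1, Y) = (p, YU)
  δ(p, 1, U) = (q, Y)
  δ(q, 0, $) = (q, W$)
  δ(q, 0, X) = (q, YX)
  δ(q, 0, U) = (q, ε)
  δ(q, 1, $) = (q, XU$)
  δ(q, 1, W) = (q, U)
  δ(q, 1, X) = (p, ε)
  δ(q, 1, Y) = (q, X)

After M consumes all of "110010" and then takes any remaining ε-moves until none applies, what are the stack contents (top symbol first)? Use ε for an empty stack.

(p, 110010, $)
  read 1, top $: go to q, push W$ → (q, 10010, W$)
  read 1, top W: go to q, push U → (q, 0010, U$)
  read 0, top U: go to q, push ε → (q, 010, $)
  read 0, top $: go to q, push W$ → (q, 10, W$)
  read 1, top W: go to q, push U → (q, 0, U$)
  read 0, top U: go to q, push ε → (q, ε, $)
All input consumed in state q with stack $.

$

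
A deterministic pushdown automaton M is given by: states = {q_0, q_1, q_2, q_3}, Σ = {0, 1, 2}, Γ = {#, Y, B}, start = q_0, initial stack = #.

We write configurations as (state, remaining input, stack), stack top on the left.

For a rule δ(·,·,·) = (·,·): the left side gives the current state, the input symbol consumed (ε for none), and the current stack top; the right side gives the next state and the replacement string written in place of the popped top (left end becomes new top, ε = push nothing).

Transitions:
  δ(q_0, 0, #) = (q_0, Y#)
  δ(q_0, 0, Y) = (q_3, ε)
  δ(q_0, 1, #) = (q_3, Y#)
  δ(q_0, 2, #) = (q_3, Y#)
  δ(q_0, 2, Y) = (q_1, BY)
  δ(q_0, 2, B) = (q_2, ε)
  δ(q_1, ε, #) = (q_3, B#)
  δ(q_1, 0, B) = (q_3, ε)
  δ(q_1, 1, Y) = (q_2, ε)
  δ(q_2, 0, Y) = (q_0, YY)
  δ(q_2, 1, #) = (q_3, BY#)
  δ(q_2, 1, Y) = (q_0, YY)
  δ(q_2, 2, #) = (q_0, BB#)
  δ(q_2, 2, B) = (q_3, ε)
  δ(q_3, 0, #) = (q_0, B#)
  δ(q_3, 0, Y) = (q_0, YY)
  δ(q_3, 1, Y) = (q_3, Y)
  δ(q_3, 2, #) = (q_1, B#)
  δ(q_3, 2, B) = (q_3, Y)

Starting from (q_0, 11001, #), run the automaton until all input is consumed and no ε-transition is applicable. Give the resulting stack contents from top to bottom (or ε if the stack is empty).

Y#

(q_0, 11001, #) ⊢ (q_3, 1001, Y#) ⊢ (q_3, 001, Y#) ⊢ (q_0, 01, YY#) ⊢ (q_3, 1, Y#) ⊢ (q_3, ε, Y#)
All input consumed in state q_3 with stack Y#.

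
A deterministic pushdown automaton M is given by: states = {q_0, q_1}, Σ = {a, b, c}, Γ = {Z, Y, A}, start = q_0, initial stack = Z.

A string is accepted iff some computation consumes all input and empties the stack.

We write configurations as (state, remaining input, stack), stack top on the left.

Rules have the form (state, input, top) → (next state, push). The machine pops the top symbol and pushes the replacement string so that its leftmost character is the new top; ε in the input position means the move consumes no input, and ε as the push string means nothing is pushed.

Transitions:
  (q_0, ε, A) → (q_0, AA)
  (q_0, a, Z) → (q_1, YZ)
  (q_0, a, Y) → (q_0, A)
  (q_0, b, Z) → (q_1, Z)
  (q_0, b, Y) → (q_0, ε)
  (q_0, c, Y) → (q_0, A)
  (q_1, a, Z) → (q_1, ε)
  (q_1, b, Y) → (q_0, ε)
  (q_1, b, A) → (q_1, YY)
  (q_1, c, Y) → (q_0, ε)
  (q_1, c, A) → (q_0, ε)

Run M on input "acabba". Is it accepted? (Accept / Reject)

(q_0, acabba, Z) ⊢ (q_1, cabba, YZ) ⊢ (q_0, abba, Z) ⊢ (q_1, bba, YZ) ⊢ (q_0, ba, Z) ⊢ (q_1, a, Z) ⊢ (q_1, ε, ε)
All input consumed and the stack is empty.

Accept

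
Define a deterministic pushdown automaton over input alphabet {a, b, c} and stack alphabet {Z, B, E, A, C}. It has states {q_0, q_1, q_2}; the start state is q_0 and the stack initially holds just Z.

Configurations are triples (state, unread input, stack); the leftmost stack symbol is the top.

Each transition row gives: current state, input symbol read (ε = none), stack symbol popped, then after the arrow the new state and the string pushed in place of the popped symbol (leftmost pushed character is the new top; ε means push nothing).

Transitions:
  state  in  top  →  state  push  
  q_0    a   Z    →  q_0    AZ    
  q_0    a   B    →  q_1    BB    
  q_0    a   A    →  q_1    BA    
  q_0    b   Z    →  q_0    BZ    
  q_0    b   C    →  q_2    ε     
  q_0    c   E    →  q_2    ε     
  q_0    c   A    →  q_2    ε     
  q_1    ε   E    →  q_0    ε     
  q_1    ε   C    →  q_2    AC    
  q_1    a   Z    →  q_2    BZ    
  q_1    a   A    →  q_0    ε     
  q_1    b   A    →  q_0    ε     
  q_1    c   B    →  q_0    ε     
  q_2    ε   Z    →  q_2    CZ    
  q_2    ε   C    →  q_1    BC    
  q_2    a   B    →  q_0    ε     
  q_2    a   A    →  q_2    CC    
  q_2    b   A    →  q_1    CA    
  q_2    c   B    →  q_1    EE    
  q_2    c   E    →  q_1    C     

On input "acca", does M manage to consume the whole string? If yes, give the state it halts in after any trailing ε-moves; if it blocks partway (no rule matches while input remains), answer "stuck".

(q_0, acca, Z) ⊢ (q_0, cca, AZ) ⊢ (q_2, ca, Z) ⊢ (q_2, ca, CZ) ⊢ (q_1, ca, BCZ) ⊢ (q_0, a, CZ)
No transition for (q_0, a, top C); M blocks with input a remaining.

stuck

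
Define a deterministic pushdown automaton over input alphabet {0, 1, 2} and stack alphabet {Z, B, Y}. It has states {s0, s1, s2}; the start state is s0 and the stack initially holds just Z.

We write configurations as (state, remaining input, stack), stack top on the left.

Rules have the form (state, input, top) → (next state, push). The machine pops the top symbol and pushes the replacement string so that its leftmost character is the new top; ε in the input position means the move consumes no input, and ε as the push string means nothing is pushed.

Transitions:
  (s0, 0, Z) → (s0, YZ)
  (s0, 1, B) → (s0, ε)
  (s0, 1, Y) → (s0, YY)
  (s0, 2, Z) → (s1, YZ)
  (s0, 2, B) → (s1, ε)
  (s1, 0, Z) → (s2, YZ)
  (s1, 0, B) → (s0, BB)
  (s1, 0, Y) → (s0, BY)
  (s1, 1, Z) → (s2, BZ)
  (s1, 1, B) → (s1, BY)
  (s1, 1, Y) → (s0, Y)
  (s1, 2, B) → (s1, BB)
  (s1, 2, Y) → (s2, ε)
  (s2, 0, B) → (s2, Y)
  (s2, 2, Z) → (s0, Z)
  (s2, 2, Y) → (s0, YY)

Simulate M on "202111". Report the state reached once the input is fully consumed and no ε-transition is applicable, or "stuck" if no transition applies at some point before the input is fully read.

s0

(s0, 202111, Z)
  read 2, top Z: go to s1, push YZ → (s1, 02111, YZ)
  read 0, top Y: go to s0, push BY → (s0, 2111, BYZ)
  read 2, top B: go to s1, push ε → (s1, 111, YZ)
  read 1, top Y: go to s0, push Y → (s0, 11, YZ)
  read 1, top Y: go to s0, push YY → (s0, 1, YYZ)
  read 1, top Y: go to s0, push YY → (s0, ε, YYYZ)
All input consumed; M is in state s0.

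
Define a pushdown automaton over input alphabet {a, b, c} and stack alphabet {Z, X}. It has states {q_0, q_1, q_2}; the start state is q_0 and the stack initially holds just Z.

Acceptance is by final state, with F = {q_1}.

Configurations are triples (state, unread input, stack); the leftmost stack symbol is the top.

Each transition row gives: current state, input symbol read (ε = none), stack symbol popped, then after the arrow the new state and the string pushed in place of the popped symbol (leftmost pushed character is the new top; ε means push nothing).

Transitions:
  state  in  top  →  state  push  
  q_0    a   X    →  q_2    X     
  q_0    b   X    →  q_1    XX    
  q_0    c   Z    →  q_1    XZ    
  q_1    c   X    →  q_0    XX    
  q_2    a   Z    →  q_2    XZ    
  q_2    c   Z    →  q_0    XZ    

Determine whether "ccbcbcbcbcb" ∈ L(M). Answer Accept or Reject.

Accept

One accepting computation: (q_0, ccbcbcbcbcb, Z) ⊢ (q_1, cbcbcbcbcb, XZ) ⊢ (q_0, bcbcbcbcb, XXZ) ⊢ (q_1, cbcbcbcb, XXXZ) ⊢ (q_0, bcbcbcb, XXXXZ) ⊢ (q_1, cbcbcb, XXXXXZ) ⊢ (q_0, bcbcb, XXXXXXZ) ⊢ (q_1, cbcb, XXXXXXXZ) ⊢ (q_0, bcb, XXXXXXXXZ) ⊢ (q_1, cb, XXXXXXXXXZ) ⊢ (q_0, b, XXXXXXXXXXZ) ⊢ (q_1, ε, XXXXXXXXXXXZ)
All input consumed and state q_1 ∈ F.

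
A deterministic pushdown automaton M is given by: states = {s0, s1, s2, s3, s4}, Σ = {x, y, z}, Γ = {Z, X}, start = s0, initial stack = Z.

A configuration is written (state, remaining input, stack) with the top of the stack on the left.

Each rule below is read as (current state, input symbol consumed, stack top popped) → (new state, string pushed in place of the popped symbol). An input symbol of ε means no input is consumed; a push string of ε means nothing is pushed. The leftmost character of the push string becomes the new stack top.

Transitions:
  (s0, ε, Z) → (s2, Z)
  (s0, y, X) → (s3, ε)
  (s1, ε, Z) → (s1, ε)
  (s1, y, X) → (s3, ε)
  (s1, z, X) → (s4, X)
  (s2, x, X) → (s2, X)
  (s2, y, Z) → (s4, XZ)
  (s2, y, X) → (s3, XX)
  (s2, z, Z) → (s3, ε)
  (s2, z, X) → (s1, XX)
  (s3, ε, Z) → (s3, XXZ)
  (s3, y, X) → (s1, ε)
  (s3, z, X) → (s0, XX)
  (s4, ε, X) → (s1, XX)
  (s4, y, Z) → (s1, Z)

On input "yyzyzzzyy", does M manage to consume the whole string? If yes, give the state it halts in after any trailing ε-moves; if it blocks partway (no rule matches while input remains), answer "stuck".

(s0, yyzyzzzyy, Z)
  ε-move, top Z: go to s2, push Z → (s2, yyzyzzzyy, Z)
  read y, top Z: go to s4, push XZ → (s4, yzyzzzyy, XZ)
  ε-move, top X: go to s1, push XX → (s1, yzyzzzyy, XXZ)
  read y, top X: go to s3, push ε → (s3, zyzzzyy, XZ)
  read z, top X: go to s0, push XX → (s0, yzzzyy, XXZ)
  read y, top X: go to s3, push ε → (s3, zzzyy, XZ)
  read z, top X: go to s0, push XX → (s0, zzyy, XXZ)
No transition for (s0, z, top X); M blocks with input zzyy remaining.

stuck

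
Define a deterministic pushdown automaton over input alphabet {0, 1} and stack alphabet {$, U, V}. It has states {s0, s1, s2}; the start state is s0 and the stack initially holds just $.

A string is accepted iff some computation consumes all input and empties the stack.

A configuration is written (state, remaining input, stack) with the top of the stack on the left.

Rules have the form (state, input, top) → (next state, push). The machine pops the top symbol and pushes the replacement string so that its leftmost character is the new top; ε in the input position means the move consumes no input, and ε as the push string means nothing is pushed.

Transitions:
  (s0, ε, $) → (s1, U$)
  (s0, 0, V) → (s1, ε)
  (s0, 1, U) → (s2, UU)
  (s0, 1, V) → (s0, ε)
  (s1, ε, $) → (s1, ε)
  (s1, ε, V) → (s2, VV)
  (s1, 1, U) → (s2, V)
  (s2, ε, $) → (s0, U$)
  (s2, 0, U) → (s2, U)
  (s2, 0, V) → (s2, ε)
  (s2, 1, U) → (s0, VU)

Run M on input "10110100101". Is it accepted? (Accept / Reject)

(s0, 10110100101, $)
  ε-move, top $: go to s1, push U$ → (s1, 10110100101, U$)
  read 1, top U: go to s2, push V → (s2, 0110100101, V$)
  read 0, top V: go to s2, push ε → (s2, 110100101, $)
  ε-move, top $: go to s0, push U$ → (s0, 110100101, U$)
  read 1, top U: go to s2, push UU → (s2, 10100101, UU$)
  read 1, top U: go to s0, push VU → (s0, 0100101, VUU$)
  read 0, top V: go to s1, push ε → (s1, 100101, UU$)
  read 1, top U: go to s2, push V → (s2, 00101, VU$)
  read 0, top V: go to s2, push ε → (s2, 0101, U$)
  read 0, top U: go to s2, push U → (s2, 101, U$)
  read 1, top U: go to s0, push VU → (s0, 01, VU$)
  read 0, top V: go to s1, push ε → (s1, 1, U$)
  read 1, top U: go to s2, push V → (s2, ε, V$)
All input consumed; stack is V$, not empty, and no further ε-move applies.

Reject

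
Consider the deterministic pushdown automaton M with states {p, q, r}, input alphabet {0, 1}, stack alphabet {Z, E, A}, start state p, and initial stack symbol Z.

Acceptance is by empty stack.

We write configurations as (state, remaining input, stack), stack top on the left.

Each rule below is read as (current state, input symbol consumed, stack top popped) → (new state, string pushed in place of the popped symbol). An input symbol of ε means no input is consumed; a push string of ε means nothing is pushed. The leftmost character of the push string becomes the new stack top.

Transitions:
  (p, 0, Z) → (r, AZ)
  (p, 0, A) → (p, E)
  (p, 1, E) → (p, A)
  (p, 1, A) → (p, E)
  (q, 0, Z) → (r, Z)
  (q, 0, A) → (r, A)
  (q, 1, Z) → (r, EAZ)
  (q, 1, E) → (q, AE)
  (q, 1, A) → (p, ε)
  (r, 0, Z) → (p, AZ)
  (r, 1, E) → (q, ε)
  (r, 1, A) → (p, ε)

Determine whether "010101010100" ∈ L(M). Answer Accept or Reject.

(p, 010101010100, Z)
  read 0, top Z: go to r, push AZ → (r, 10101010100, AZ)
  read 1, top A: go to p, push ε → (p, 0101010100, Z)
  read 0, top Z: go to r, push AZ → (r, 101010100, AZ)
  read 1, top A: go to p, push ε → (p, 01010100, Z)
  read 0, top Z: go to r, push AZ → (r, 1010100, AZ)
  read 1, top A: go to p, push ε → (p, 010100, Z)
  read 0, top Z: go to r, push AZ → (r, 10100, AZ)
  read 1, top A: go to p, push ε → (p, 0100, Z)
  read 0, top Z: go to r, push AZ → (r, 100, AZ)
  read 1, top A: go to p, push ε → (p, 00, Z)
  read 0, top Z: go to r, push AZ → (r, 0, AZ)
No transition applies at (r, 0, AZ); input not fully consumed.

Reject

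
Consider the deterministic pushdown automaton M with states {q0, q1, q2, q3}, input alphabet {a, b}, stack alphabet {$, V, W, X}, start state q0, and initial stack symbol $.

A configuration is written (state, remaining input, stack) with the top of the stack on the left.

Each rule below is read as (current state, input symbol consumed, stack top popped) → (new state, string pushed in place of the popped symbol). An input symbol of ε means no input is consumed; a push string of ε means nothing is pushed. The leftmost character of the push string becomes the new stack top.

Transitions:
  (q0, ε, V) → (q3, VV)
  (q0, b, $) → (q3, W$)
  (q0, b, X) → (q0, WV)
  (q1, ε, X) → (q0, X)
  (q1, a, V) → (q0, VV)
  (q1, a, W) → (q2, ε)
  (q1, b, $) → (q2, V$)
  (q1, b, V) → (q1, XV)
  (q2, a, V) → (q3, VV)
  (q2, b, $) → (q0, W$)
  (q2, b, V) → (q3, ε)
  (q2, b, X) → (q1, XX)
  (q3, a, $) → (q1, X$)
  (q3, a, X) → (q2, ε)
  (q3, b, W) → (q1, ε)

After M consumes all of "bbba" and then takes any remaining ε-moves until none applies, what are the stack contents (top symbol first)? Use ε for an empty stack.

(q0, bbba, $) ⊢ (q3, bba, W$) ⊢ (q1, ba, $) ⊢ (q2, a, V$) ⊢ (q3, ε, VV$)
All input consumed in state q3 with stack VV$.

VV$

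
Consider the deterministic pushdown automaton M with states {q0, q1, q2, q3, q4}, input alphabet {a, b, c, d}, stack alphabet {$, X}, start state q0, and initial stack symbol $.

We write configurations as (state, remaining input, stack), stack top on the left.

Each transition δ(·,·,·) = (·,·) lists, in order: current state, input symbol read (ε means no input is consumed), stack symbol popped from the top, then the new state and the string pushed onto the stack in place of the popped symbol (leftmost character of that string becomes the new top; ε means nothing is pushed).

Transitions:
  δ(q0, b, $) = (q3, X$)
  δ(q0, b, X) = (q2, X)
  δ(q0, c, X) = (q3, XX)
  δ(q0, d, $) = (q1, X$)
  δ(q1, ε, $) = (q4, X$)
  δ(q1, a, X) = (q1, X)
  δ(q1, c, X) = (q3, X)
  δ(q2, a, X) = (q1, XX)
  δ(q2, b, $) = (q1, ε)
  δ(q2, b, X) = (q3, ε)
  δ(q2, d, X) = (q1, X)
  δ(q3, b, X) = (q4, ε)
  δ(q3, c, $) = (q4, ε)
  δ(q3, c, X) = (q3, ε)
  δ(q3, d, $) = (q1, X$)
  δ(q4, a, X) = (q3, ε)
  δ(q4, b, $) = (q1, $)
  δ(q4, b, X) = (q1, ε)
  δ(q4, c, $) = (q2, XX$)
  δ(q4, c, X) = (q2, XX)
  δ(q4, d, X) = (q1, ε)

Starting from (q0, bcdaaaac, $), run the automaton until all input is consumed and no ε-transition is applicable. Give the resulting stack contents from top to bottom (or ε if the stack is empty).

(q0, bcdaaaac, $)
  read b, top $: go to q3, push X$ → (q3, cdaaaac, X$)
  read c, top X: go to q3, push ε → (q3, daaaac, $)
  read d, top $: go to q1, push X$ → (q1, aaaac, X$)
  read a, top X: go to q1, push X → (q1, aaac, X$)
  read a, top X: go to q1, push X → (q1, aac, X$)
  read a, top X: go to q1, push X → (q1, ac, X$)
  read a, top X: go to q1, push X → (q1, c, X$)
  read c, top X: go to q3, push X → (q3, ε, X$)
All input consumed in state q3 with stack X$.

X$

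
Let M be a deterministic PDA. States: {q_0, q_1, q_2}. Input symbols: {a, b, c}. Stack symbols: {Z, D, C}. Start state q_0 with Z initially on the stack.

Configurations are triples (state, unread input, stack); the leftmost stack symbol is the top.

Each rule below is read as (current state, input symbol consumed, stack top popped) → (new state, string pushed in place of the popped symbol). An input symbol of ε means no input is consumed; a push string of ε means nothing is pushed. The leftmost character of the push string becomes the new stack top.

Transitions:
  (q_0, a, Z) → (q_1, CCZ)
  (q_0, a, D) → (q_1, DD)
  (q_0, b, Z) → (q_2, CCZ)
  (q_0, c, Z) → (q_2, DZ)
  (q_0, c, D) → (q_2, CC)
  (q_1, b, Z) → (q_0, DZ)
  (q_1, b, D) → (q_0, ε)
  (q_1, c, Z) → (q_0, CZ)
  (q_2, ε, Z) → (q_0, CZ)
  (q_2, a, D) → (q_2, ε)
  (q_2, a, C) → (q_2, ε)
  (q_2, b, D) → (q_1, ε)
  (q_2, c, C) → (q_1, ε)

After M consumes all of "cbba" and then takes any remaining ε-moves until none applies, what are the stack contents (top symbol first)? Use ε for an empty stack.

(q_0, cbba, Z)
  read c, top Z: go to q_2, push DZ → (q_2, bba, DZ)
  read b, top D: go to q_1, push ε → (q_1, ba, Z)
  read b, top Z: go to q_0, push DZ → (q_0, a, DZ)
  read a, top D: go to q_1, push DD → (q_1, ε, DDZ)
All input consumed in state q_1 with stack DDZ.

DDZ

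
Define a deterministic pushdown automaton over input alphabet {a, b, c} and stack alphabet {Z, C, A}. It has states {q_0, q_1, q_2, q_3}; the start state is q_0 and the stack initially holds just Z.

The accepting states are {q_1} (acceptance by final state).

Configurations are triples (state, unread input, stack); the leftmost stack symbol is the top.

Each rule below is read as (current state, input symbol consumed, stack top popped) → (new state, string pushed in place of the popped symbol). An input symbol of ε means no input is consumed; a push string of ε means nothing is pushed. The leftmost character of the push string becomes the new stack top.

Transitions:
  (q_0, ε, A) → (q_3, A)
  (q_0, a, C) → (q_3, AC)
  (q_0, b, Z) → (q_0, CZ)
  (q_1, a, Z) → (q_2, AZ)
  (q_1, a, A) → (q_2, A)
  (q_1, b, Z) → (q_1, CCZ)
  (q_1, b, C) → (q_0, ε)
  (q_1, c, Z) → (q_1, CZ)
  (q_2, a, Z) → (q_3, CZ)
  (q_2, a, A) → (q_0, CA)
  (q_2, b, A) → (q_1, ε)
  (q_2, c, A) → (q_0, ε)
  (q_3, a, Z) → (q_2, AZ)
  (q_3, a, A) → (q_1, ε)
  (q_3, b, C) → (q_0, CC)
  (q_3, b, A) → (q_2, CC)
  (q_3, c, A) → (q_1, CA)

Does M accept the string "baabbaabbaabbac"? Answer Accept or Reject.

Accept

(q_0, baabbaabbaabbac, Z)
  read b, top Z: go to q_0, push CZ → (q_0, aabbaabbaabbac, CZ)
  read a, top C: go to q_3, push AC → (q_3, abbaabbaabbac, ACZ)
  read a, top A: go to q_1, push ε → (q_1, bbaabbaabbac, CZ)
  read b, top C: go to q_0, push ε → (q_0, baabbaabbac, Z)
  read b, top Z: go to q_0, push CZ → (q_0, aabbaabbac, CZ)
  read a, top C: go to q_3, push AC → (q_3, abbaabbac, ACZ)
  read a, top A: go to q_1, push ε → (q_1, bbaabbac, CZ)
  read b, top C: go to q_0, push ε → (q_0, baabbac, Z)
  read b, top Z: go to q_0, push CZ → (q_0, aabbac, CZ)
  read a, top C: go to q_3, push AC → (q_3, abbac, ACZ)
  read a, top A: go to q_1, push ε → (q_1, bbac, CZ)
  read b, top C: go to q_0, push ε → (q_0, bac, Z)
  read b, top Z: go to q_0, push CZ → (q_0, ac, CZ)
  read a, top C: go to q_3, push AC → (q_3, c, ACZ)
  read c, top A: go to q_1, push CA → (q_1, ε, CACZ)
All input consumed; state q_1 ∈ F.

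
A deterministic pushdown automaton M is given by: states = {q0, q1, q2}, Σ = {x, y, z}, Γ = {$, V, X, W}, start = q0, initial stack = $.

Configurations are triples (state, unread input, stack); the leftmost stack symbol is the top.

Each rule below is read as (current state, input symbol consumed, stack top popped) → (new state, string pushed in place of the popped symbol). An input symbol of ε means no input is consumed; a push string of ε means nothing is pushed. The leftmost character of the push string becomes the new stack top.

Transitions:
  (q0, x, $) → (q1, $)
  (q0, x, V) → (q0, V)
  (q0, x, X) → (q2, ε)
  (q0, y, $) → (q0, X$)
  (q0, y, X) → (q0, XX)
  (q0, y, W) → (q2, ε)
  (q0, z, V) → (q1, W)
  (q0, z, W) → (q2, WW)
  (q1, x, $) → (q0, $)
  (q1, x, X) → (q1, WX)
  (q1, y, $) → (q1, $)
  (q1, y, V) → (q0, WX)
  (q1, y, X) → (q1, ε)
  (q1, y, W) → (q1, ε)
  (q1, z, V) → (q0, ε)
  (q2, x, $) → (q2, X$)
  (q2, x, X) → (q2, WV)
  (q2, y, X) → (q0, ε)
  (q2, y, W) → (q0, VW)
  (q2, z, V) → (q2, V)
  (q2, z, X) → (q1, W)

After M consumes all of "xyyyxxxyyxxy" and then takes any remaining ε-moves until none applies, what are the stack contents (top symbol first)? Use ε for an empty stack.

VWV$

(q0, xyyyxxxyyxxy, $)
  read x, top $: go to q1, push $ → (q1, yyyxxxyyxxy, $)
  read y, top $: go to q1, push $ → (q1, yyxxxyyxxy, $)
  read y, top $: go to q1, push $ → (q1, yxxxyyxxy, $)
  read y, top $: go to q1, push $ → (q1, xxxyyxxy, $)
  read x, top $: go to q0, push $ → (q0, xxyyxxy, $)
  read x, top $: go to q1, push $ → (q1, xyyxxy, $)
  read x, top $: go to q0, push $ → (q0, yyxxy, $)
  read y, top $: go to q0, push X$ → (q0, yxxy, X$)
  read y, top X: go to q0, push XX → (q0, xxy, XX$)
  read x, top X: go to q2, push ε → (q2, xy, X$)
  read x, top X: go to q2, push WV → (q2, y, WV$)
  read y, top W: go to q0, push VW → (q0, ε, VWV$)
All input consumed in state q0 with stack VWV$.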